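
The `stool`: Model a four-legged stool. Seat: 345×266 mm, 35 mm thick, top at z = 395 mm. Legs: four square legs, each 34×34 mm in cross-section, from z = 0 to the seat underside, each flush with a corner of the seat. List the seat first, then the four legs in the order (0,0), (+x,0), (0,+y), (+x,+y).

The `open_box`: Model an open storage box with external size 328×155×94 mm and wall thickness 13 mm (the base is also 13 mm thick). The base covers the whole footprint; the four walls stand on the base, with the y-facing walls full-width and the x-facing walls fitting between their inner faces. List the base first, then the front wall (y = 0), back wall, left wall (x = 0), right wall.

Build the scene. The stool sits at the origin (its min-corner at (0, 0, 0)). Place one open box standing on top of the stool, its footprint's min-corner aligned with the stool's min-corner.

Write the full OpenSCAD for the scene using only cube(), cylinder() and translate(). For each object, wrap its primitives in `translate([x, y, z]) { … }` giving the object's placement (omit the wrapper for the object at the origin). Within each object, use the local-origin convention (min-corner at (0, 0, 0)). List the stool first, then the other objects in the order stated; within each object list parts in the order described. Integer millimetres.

translate([0, 0, 360]) cube([345, 266, 35]);
cube([34, 34, 360]);
translate([311, 0, 0]) cube([34, 34, 360]);
translate([0, 232, 0]) cube([34, 34, 360]);
translate([311, 232, 0]) cube([34, 34, 360]);
translate([0, 0, 395]) {
  cube([328, 155, 13]);
  translate([0, 0, 13]) cube([328, 13, 81]);
  translate([0, 142, 13]) cube([328, 13, 81]);
  translate([0, 13, 13]) cube([13, 129, 81]);
  translate([315, 13, 13]) cube([13, 129, 81]);
}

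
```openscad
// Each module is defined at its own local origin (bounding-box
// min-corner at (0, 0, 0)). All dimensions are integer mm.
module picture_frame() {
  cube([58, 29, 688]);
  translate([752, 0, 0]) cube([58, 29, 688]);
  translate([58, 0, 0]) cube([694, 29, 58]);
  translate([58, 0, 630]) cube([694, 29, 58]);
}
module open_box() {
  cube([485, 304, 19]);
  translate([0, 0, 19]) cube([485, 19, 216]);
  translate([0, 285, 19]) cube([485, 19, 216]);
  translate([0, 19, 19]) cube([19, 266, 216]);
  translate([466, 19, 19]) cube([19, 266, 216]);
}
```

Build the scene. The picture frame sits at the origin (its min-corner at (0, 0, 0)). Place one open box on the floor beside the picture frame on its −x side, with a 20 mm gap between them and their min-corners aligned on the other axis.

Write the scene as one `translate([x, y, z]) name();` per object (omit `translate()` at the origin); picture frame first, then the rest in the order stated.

picture_frame();
translate([-505, 0, 0]) open_box();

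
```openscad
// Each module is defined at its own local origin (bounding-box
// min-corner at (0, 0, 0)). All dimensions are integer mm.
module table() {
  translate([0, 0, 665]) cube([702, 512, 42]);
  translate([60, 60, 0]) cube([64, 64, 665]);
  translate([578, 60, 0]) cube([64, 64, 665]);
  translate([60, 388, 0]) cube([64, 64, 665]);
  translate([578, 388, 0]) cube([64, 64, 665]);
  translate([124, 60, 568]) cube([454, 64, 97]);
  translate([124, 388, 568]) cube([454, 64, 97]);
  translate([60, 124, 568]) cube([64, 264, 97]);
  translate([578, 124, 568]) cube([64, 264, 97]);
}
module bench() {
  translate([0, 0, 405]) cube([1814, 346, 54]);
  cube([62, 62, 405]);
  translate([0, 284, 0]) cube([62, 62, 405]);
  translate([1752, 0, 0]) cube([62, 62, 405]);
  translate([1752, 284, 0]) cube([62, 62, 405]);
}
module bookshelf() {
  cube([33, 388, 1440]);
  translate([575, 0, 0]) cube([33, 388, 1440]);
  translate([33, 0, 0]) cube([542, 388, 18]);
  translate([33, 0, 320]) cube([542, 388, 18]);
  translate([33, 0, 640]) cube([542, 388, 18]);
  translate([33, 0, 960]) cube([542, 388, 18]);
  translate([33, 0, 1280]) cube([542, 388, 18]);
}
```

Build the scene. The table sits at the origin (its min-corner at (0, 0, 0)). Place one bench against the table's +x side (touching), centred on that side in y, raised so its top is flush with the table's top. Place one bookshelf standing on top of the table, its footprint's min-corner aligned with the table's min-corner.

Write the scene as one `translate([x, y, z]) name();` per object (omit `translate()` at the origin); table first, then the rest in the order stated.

table();
translate([702, 83, 248]) bench();
translate([0, 0, 707]) bookshelf();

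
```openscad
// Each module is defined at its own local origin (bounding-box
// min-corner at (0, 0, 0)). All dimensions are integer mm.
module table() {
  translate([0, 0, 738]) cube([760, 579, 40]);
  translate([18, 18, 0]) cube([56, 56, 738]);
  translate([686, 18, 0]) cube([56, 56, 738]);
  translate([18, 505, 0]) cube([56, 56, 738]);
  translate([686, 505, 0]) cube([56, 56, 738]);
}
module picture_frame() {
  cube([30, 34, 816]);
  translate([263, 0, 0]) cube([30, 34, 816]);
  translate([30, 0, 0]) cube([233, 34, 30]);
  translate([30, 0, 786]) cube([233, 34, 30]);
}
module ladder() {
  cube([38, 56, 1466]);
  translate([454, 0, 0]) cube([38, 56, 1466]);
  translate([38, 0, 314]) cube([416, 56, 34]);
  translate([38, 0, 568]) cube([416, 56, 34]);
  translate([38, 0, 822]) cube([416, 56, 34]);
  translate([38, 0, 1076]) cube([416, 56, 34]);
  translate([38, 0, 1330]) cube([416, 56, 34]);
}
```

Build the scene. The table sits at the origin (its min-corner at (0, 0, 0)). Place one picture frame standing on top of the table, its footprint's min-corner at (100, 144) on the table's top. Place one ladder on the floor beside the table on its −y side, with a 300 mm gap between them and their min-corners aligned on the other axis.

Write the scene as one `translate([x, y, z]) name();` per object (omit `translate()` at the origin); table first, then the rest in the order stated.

table();
translate([100, 144, 778]) picture_frame();
translate([0, -356, 0]) ladder();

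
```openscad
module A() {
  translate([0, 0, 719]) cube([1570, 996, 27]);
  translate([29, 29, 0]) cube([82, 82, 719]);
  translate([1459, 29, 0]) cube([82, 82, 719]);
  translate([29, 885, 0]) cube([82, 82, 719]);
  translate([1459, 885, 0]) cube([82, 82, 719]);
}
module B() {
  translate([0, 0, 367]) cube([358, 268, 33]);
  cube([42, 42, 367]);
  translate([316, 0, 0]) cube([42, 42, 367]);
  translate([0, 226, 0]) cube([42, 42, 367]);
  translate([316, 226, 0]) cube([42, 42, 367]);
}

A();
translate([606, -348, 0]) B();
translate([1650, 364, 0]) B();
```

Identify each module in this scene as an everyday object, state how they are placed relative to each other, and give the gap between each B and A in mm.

A is a table. B is a stool. Two stools sit around the table at the −y, +x sides. The gap between each stool and the table is 80 mm.

Each stool's nearest face is 80 mm from the table's bounding box.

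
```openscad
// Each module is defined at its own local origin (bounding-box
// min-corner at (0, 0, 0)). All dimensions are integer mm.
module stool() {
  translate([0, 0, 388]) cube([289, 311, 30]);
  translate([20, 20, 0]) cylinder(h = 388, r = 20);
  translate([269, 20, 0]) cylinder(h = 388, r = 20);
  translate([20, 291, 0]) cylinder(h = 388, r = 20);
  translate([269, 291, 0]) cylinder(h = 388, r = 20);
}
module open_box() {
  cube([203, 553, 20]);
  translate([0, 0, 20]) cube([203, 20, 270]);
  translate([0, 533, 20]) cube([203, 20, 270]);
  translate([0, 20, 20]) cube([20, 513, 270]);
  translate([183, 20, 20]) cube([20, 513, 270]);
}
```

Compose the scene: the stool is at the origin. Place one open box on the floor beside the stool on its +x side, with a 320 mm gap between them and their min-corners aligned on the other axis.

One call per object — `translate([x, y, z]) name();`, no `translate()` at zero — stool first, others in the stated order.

stool();
translate([609, 0, 0]) open_box();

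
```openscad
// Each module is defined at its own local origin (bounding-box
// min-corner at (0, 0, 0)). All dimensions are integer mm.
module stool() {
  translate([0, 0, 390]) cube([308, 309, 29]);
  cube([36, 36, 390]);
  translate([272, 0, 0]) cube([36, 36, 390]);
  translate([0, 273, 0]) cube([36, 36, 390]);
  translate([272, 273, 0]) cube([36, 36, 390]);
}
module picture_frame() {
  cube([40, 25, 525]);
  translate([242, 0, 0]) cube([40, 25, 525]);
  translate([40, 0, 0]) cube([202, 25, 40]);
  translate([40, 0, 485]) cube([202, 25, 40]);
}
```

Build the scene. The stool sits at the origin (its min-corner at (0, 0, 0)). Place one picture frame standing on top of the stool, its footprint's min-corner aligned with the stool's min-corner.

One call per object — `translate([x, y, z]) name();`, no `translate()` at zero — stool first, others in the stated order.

stool();
translate([0, 0, 419]) picture_frame();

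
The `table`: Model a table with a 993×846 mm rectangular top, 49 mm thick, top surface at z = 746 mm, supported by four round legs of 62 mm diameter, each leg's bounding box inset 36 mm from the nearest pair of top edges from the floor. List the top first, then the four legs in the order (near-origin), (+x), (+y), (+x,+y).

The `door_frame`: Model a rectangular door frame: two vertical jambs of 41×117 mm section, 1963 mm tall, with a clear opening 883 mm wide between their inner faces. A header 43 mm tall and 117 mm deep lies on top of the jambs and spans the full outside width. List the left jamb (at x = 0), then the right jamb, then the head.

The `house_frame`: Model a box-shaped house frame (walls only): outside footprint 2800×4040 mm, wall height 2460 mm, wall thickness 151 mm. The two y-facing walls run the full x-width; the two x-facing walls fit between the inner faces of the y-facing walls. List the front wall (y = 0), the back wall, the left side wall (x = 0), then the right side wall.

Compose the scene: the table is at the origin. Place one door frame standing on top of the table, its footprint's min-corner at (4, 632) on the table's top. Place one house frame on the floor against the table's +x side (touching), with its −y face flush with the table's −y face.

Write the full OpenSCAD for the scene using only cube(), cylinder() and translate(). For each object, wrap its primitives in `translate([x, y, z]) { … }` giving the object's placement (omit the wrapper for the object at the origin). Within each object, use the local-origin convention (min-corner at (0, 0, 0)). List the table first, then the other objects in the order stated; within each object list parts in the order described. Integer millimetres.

translate([0, 0, 697]) cube([993, 846, 49]);
translate([67, 67, 0]) cylinder(h = 697, r = 31);
translate([926, 67, 0]) cylinder(h = 697, r = 31);
translate([67, 779, 0]) cylinder(h = 697, r = 31);
translate([926, 779, 0]) cylinder(h = 697, r = 31);
translate([4, 632, 746]) {
  cube([41, 117, 1963]);
  translate([924, 0, 0]) cube([41, 117, 1963]);
  translate([0, 0, 1963]) cube([965, 117, 43]);
}
translate([993, 0, 0]) {
  cube([2800, 151, 2460]);
  translate([0, 3889, 0]) cube([2800, 151, 2460]);
  translate([0, 151, 0]) cube([151, 3738, 2460]);
  translate([2649, 151, 0]) cube([151, 3738, 2460]);
}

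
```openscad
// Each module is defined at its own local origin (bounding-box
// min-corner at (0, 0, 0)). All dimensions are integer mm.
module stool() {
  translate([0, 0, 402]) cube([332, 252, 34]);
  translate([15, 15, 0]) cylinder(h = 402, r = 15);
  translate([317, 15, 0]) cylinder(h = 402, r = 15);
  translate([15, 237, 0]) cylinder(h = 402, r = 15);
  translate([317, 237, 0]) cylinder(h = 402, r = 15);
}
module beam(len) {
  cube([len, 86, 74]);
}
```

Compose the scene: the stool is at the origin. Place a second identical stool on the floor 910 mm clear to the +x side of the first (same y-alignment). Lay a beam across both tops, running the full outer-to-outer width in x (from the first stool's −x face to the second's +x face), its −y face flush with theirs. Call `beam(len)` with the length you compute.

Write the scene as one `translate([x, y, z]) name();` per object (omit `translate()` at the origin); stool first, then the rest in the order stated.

stool();
translate([1242, 0, 0]) stool();
translate([0, 0, 436]) beam(1574);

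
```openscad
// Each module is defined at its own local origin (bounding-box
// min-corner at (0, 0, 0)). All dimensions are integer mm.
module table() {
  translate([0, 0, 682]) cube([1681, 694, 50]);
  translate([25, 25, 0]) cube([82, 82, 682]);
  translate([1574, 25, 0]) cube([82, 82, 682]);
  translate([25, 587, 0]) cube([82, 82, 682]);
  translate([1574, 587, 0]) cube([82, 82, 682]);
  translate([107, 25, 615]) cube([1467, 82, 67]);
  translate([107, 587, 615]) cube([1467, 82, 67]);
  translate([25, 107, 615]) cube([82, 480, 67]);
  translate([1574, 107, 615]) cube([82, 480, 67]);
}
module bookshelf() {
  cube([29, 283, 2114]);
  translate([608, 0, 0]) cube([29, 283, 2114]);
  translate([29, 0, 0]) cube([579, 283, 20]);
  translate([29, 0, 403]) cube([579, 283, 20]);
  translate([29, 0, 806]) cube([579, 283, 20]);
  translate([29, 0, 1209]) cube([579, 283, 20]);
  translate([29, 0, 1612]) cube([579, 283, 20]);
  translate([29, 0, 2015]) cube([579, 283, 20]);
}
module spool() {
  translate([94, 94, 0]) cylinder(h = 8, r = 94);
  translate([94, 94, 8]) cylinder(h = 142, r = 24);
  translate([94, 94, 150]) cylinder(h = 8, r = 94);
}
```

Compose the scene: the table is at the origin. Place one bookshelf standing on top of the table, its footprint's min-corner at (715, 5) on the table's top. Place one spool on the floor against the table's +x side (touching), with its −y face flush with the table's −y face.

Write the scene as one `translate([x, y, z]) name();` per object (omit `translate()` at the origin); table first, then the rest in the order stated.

table();
translate([715, 5, 732]) bookshelf();
translate([1681, 0, 0]) spool();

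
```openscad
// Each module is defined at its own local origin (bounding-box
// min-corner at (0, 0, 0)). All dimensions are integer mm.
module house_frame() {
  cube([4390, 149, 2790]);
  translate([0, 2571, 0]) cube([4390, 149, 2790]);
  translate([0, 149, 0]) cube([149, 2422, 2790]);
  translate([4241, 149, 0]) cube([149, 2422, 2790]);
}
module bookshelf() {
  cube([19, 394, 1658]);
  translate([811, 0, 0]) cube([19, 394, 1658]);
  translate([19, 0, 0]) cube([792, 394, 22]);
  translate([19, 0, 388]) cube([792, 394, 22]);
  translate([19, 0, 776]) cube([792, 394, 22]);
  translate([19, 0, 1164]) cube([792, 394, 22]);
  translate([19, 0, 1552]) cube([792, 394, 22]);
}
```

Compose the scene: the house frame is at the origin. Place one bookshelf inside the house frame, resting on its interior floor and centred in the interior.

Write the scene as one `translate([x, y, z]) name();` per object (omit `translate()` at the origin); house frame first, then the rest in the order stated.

house_frame();
translate([1780, 1163, 0]) bookshelf();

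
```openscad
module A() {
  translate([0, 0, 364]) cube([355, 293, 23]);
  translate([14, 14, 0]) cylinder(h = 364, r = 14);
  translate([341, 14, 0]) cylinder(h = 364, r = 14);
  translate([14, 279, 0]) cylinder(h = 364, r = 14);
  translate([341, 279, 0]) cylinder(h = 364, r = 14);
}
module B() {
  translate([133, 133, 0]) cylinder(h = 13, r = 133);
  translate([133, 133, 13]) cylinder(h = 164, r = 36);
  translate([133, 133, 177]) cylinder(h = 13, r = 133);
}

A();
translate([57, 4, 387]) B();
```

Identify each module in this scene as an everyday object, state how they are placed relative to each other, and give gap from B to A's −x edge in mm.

The spool's min-x is at 57; the stool's min-x is 0; gap = 57 mm.

A is a stool. B is a spool. The spool is on top of the stool. The gap from the spool to the stool's −x edge is 57 mm.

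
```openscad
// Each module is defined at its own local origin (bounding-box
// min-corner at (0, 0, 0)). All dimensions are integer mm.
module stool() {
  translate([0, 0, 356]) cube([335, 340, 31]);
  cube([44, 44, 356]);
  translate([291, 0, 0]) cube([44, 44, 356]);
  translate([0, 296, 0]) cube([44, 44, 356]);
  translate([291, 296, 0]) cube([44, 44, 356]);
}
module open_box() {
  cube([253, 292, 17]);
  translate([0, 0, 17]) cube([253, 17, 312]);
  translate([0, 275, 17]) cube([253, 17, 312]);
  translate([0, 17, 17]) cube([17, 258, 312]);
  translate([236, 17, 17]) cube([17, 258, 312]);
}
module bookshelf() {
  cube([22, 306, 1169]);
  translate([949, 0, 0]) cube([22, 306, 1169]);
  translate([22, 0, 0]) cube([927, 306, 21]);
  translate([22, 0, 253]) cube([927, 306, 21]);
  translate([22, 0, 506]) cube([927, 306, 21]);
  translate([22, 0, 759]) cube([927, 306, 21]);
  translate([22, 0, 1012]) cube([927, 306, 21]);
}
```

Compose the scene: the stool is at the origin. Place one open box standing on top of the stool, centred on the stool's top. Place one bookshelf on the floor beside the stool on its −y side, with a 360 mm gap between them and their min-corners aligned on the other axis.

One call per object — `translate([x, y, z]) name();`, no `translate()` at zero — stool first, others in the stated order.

stool();
translate([41, 24, 387]) open_box();
translate([0, -666, 0]) bookshelf();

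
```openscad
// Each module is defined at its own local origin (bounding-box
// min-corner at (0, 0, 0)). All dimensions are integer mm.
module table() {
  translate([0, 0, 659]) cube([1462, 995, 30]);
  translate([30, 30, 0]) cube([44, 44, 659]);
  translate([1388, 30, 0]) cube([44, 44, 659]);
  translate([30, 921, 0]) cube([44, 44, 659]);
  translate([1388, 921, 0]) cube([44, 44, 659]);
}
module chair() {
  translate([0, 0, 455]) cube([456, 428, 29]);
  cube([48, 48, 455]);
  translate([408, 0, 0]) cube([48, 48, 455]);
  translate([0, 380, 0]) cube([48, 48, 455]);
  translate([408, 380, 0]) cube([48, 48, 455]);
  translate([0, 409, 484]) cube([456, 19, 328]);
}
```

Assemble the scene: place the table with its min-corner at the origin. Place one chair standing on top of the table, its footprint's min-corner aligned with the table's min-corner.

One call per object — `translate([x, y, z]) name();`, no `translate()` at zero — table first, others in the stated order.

table();
translate([0, 0, 689]) chair();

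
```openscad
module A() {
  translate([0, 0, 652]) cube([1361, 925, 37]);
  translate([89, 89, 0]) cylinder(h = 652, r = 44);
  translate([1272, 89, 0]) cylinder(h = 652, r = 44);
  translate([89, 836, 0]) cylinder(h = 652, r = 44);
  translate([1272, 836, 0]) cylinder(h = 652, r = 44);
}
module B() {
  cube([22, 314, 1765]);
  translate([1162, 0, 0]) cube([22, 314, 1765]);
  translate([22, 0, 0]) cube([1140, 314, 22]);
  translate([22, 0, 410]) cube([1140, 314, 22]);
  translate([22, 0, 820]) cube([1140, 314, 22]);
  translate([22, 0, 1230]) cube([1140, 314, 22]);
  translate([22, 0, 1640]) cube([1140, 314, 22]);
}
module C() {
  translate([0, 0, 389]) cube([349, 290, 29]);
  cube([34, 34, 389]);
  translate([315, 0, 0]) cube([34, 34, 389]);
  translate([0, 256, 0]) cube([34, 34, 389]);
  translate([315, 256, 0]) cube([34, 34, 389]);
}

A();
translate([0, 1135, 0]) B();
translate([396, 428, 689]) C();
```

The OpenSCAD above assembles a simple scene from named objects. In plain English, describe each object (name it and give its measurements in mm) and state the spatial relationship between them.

A is a table with a 1361×925 mm rectangular top, 37 mm thick, top surface at z = 689 mm, supported by four round legs of 88 mm diameter, each leg's bounding box inset 45 mm from the nearest pair of top edges, running from the floor.

B is a bookshelf 1184 mm wide overall, 314 mm deep and 1765 mm tall. The two sides are 22 mm thick vertical panels. 5 horizontal shelves of 22 mm thickness span between the inner faces of the sides; the lowest shelf sits on the floor and shelves are stacked with a clear vertical gap of 388 mm between each pair.

C is a simple wooden stool: a rectangular seat 349 mm (x) by 290 mm (y), 29 mm thick, top face at z = 418 mm, on four square legs, each 34×34 mm in cross-section. The legs rest on z = 0, each flush with a corner of the seat.

The bookshelf is on the floor beside the table on its +y side. The stool is on top of the table.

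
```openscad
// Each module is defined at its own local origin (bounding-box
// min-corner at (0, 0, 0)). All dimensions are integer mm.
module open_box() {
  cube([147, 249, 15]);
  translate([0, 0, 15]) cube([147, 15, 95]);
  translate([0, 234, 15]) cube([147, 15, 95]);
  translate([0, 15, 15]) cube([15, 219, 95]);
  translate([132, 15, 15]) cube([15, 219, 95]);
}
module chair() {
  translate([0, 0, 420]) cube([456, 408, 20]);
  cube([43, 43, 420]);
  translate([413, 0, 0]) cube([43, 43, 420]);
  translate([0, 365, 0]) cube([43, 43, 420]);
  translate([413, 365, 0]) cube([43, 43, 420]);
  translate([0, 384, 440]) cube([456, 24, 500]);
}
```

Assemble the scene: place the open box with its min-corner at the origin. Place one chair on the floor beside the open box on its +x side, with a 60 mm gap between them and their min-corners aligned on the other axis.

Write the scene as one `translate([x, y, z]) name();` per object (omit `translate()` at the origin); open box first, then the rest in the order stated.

open_box();
translate([207, 0, 0]) chair();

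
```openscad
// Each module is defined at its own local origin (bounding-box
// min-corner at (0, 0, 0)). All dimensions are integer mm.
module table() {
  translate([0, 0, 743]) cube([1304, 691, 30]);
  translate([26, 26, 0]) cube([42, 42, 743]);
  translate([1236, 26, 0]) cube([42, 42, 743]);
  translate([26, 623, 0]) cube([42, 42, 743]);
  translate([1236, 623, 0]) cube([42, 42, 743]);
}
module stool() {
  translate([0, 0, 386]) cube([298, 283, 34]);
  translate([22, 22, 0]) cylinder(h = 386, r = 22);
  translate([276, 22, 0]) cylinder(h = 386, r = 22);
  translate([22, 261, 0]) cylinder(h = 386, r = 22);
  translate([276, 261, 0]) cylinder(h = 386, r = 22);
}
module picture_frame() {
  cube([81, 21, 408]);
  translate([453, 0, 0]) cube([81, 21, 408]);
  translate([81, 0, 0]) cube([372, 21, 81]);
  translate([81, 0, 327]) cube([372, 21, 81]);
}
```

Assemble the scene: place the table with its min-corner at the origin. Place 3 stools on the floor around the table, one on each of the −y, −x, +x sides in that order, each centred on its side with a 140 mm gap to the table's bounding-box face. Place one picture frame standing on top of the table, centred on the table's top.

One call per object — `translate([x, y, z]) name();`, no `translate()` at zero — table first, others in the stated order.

table();
translate([503, -423, 0]) stool();
translate([-438, 204, 0]) stool();
translate([1444, 204, 0]) stool();
translate([385, 335, 773]) picture_frame();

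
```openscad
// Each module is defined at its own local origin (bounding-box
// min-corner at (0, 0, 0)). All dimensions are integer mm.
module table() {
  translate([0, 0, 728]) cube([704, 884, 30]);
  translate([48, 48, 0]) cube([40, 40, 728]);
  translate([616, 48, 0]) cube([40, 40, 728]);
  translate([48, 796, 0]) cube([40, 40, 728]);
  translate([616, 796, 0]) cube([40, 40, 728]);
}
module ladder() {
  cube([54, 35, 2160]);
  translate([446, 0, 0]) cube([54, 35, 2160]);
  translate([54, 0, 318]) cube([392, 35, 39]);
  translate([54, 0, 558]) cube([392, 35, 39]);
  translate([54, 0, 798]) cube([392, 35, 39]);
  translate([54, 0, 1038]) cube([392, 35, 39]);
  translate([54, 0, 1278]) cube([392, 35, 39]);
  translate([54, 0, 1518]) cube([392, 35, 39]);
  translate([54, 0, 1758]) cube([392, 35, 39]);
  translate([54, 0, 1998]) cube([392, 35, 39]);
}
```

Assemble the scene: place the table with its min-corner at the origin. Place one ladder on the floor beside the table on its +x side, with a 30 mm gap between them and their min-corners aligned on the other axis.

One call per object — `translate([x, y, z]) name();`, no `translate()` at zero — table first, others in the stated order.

table();
translate([734, 0, 0]) ladder();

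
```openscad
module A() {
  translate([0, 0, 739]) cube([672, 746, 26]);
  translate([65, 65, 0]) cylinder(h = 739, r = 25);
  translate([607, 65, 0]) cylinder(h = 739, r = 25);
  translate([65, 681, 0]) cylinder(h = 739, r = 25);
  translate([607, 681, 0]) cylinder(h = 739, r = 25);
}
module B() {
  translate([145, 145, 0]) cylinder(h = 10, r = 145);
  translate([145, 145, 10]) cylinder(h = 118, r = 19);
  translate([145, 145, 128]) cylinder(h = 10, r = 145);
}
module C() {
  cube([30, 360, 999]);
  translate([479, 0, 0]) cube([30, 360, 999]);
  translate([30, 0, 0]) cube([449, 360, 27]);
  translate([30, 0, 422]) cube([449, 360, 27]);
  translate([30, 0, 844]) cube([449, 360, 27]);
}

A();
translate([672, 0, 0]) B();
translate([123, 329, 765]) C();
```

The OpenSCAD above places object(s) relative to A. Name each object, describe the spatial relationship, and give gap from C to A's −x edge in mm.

A is a table. B is a spool. C is a bookshelf. The spool is against the table's +x side, with their −y faces flush. The bookshelf is on top of the table. The gap from the bookshelf to the table's −x edge is 123 mm.

The bookshelf's min-x is at 123; the table's min-x is 0; gap = 123 mm.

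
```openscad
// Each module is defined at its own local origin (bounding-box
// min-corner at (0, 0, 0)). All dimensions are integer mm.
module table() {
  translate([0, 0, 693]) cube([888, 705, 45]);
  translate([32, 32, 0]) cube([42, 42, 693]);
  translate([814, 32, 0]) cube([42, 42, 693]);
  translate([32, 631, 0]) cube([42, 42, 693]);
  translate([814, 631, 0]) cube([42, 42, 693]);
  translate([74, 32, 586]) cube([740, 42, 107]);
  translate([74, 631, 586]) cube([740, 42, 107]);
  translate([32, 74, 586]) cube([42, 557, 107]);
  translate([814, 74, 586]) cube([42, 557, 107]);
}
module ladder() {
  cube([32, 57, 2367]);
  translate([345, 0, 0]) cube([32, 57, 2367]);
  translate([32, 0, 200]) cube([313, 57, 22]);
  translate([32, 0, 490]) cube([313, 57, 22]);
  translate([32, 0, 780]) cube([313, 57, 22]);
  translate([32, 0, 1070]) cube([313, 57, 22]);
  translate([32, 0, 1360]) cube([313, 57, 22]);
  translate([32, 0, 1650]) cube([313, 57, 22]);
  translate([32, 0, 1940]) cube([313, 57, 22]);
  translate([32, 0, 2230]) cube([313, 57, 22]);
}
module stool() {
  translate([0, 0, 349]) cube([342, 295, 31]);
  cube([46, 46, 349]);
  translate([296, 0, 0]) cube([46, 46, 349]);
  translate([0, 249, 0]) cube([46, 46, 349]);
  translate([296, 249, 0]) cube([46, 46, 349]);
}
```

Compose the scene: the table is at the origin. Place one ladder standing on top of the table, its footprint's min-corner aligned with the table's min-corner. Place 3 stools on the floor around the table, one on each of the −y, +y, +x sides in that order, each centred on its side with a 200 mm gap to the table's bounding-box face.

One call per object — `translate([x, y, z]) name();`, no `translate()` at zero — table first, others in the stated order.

table();
translate([0, 0, 738]) ladder();
translate([273, -495, 0]) stool();
translate([273, 905, 0]) stool();
translate([1088, 205, 0]) stool();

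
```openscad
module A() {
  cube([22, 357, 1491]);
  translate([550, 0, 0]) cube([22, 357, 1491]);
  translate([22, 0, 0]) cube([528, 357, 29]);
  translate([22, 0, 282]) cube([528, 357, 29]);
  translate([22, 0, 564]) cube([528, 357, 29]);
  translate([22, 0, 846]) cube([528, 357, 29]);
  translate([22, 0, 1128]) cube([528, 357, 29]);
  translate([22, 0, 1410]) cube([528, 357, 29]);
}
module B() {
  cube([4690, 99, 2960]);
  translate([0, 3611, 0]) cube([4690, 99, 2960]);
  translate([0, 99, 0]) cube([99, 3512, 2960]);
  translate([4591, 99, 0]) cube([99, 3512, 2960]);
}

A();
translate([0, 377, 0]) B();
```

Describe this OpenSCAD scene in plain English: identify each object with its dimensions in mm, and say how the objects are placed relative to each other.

A is a bookshelf 572 mm wide overall, 357 mm deep and 1491 mm tall. The two sides are 22 mm thick vertical panels. 6 horizontal shelves of 29 mm thickness span between the inner faces of the sides; the lowest shelf sits on the floor and shelves are stacked with a clear vertical gap of 253 mm between each pair.

B is a box-shaped house frame (walls only): outside footprint 4690×3710 mm, wall height 2960 mm, wall thickness 99 mm. The two y-facing walls run the full x-width; the two x-facing walls fit between the inner faces of the y-facing walls.

The house frame is on the floor beside the bookshelf on its +y side.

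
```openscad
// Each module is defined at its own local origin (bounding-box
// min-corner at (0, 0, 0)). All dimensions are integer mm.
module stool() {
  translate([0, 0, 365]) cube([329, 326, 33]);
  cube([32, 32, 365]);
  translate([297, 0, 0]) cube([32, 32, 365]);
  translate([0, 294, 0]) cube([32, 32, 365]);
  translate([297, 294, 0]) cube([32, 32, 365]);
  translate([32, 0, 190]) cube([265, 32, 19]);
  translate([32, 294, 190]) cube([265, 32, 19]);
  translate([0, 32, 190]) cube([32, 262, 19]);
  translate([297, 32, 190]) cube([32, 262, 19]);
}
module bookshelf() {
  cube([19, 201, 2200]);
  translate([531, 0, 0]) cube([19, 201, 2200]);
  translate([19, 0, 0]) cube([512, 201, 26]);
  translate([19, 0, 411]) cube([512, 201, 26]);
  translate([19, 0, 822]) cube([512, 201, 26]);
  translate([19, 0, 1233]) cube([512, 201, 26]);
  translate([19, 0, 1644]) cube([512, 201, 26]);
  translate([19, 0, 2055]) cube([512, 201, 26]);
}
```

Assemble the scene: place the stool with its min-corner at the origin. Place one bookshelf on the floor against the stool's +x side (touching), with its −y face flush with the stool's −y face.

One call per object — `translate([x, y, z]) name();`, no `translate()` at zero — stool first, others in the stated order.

stool();
translate([329, 0, 0]) bookshelf();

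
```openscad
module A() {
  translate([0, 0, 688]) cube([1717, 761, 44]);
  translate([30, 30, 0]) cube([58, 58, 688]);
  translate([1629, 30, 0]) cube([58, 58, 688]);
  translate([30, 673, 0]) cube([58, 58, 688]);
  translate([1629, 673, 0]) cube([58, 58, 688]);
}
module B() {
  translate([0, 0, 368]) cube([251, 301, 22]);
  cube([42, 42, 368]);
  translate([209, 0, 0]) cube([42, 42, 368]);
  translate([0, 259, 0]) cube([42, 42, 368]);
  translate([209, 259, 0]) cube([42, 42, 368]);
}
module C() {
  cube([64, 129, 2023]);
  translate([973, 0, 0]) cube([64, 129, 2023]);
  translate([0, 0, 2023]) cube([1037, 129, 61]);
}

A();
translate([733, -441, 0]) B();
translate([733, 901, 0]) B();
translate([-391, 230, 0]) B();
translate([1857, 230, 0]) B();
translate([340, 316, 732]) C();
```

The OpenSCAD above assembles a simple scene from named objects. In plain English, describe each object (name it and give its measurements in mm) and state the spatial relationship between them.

A is a rectangular dining table. The top is 1717×761×44 mm with its upper surface at z = 732 mm. It stands on four 58×58 mm square legs, each inset 30 mm from the nearest pair of top edges, running from the floor to the underside of the top.

B is a four-legged stool. The seat is a 251×301×22 mm slab whose top surface is at z = 390 mm; four square legs, each 42×42 mm in cross-section, run from the floor (z = 0) to the underside of the seat, each flush with a corner of the seat.

C is a door frame. The clear opening is 909 mm wide and 2023 mm high. Two 64 mm wide jambs, 129 mm deep, stand either side of the opening from the floor to the top of the opening. A 61 mm thick head sits across the top of both jambs, spanning the full outside width of the frame.

Four stools sit around the table at the −y, +y, −x, +x sides. The door frame is on top of the table, centred.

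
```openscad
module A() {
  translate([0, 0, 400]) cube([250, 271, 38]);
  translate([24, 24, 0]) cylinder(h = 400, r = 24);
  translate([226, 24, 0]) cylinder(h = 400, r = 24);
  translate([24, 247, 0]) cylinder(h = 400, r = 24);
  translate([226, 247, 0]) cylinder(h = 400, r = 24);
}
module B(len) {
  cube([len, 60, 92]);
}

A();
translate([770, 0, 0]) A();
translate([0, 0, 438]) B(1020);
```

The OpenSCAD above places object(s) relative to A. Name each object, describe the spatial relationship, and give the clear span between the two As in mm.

Second stool starts at x = 770; first ends at x = 250; clear span = 770 − 250 = 520 mm.

A is a stool. B is a beam. A beam spans the tops of two stools. The clear span between the two stools is 520 mm.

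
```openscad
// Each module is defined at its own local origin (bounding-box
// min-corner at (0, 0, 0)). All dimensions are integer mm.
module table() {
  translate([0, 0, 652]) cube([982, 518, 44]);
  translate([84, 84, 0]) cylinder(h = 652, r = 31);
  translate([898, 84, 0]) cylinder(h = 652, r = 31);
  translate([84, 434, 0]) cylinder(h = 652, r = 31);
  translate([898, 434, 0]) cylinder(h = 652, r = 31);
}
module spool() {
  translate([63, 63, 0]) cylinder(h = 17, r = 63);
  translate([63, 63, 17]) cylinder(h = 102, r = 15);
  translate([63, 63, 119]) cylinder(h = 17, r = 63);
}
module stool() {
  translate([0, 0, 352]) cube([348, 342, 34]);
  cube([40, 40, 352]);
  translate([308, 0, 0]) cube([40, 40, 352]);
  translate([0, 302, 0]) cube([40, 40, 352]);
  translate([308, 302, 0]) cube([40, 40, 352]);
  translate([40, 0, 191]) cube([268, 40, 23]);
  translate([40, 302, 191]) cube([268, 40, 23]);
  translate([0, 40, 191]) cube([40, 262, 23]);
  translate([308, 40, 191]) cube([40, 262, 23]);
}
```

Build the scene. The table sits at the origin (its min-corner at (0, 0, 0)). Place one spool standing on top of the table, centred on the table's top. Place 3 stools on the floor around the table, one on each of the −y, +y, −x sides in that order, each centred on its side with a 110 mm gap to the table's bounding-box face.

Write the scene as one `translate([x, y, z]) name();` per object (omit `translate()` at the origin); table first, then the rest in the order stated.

table();
translate([428, 196, 696]) spool();
translate([317, -452, 0]) stool();
translate([317, 628, 0]) stool();
translate([-458, 88, 0]) stool();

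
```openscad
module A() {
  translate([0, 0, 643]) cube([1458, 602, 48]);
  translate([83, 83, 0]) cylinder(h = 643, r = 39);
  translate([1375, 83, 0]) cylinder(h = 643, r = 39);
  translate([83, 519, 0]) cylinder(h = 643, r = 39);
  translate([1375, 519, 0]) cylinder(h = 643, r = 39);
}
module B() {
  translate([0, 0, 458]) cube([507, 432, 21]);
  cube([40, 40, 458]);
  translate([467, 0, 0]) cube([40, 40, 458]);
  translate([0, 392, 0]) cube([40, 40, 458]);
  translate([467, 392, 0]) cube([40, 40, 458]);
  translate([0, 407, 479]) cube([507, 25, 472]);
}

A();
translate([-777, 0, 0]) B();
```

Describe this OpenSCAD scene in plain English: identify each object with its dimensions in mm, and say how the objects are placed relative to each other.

A is a table with a 1458×602 mm rectangular top, 48 mm thick, top surface at z = 691 mm, supported by four round legs of 78 mm diameter, each leg's bounding box inset 44 mm from the nearest pair of top edges, running from the floor.

B is a chair: 507×432 mm seat, 21 mm thick, top at z = 479 mm, on four 40 mm square corner legs flush with the seat edges. A 25 mm thick backrest slab spans the full seat width, extending 472 mm above the seat top, its back face flush with the seat's +y edge.

The chair is on the floor beside the table on its −x side.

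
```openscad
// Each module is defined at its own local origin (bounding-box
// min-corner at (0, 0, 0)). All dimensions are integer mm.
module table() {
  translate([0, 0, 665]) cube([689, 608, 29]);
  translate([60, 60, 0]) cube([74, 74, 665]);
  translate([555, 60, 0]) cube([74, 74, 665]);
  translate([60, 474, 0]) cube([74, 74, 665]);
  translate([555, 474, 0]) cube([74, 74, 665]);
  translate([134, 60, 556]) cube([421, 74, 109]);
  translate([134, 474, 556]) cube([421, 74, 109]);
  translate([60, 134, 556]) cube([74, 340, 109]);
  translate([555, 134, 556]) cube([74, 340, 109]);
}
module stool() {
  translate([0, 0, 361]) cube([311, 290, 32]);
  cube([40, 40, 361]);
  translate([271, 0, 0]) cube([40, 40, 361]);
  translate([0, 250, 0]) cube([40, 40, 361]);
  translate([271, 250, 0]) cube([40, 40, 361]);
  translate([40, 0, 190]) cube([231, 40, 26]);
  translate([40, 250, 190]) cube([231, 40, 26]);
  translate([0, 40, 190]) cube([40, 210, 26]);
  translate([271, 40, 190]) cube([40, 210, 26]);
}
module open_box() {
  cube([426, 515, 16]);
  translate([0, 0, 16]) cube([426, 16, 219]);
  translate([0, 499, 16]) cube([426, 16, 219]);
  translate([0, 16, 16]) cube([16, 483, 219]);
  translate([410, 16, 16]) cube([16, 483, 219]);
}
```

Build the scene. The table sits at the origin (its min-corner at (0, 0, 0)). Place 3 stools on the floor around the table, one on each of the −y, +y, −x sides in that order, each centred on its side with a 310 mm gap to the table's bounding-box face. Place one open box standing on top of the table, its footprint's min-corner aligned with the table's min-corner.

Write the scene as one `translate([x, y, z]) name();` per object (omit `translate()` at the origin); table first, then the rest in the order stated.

table();
translate([189, -600, 0]) stool();
translate([189, 918, 0]) stool();
translate([-621, 159, 0]) stool();
translate([0, 0, 694]) open_box();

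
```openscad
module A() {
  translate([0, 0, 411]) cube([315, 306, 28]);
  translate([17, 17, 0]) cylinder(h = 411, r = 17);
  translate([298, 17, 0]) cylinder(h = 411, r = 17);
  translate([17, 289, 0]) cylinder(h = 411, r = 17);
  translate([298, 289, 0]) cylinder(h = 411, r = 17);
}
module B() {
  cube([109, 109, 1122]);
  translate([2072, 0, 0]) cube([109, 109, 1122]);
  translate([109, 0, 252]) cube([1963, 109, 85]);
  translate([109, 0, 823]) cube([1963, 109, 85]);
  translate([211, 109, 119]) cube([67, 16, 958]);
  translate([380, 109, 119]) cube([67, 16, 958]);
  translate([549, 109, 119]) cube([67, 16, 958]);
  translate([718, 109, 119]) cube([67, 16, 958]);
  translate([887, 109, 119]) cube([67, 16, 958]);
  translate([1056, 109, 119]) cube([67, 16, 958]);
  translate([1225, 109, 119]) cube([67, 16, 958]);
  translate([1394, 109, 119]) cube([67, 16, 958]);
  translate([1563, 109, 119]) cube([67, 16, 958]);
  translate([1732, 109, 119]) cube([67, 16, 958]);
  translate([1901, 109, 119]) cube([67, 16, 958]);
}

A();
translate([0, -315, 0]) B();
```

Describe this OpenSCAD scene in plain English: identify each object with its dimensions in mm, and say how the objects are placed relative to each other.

A is a four-legged stool. The seat is a 315×306×28 mm slab whose top surface is at z = 439 mm; four round legs, each 34 mm in diameter, run from the floor (z = 0) to the underside of the seat, each leg's axis is inset half a diameter from the nearest pair of seat edges (so the leg's bounding box is flush with the corner).

B is a fence section. Two 109×109 mm posts, 1122 mm tall, stand on the floor with a clear span of 1963 mm between their inner faces. Two horizontal rails of 109×85 mm section span the gap between the posts with their undersides at z = 252 mm and z = 823 mm, flush with the posts' −y face. 11 pickets, each 67 mm wide, 16 mm thick and 958 mm tall, are fixed to the +y face of the rails with their bottoms at z = 119 mm, evenly spaced across the span with equal gaps (rounded down to the nearest mm) at the −x end and between each pair — any rounding remainder accumulates at the +x end.

The fence section is on the floor beside the stool on its −y side.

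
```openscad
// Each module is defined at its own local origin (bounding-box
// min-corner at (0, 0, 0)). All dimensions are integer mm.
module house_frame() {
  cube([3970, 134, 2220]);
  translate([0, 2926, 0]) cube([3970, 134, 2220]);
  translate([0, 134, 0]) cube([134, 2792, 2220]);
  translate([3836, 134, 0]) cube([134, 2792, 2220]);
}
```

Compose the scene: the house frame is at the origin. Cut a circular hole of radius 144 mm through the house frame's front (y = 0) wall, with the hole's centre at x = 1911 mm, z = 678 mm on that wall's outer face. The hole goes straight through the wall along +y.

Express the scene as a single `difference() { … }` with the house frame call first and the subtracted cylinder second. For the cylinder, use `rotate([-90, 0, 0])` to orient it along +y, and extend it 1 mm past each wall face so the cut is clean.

difference() {
  house_frame();
  translate([1911, -1, 678]) rotate([-90, 0, 0]) cylinder(h = 136, r = 144);
}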